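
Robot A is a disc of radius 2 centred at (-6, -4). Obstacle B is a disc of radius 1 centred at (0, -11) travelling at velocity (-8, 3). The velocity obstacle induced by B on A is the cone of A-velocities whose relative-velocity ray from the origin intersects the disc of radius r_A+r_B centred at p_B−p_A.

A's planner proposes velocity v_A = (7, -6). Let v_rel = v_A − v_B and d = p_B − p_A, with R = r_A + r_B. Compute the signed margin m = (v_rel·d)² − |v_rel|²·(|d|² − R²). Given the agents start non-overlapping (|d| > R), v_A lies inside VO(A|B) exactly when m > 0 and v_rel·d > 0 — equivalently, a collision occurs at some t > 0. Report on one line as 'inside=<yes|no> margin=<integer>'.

d = (6, -7),  |d|² = 85;  R = 2+1 = 3,  c = 85−3² = 76
v_rel = (15, -9),  |v_rel|² = 306;  v_rel·d = (15)·(6) + (-9)·(-7) = 153
306·t² − 306·t + 76 = 0  ⇒  m = 153² − 306·76 = 153
m = 153 > 0,  v_rel·d = 153 > 0  ⇒  inside

inside=yes margin=153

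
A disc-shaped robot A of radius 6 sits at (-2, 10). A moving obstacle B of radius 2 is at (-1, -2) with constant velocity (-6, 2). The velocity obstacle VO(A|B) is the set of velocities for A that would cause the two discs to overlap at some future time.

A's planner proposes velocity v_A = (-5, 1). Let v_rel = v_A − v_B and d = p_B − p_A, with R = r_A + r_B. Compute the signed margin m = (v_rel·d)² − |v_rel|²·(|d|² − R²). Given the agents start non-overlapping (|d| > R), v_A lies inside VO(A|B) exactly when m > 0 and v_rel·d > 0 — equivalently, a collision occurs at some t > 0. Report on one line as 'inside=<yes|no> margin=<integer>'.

d = (1, -12),  |d|² = 145;  R = 6+2 = 8,  c = 145−8² = 81
v_rel = (1, -1),  |v_rel|² = 2;  v_rel·d = (1)·(1) + (-1)·(-12) = 13
2·t² − 26·t + 81 = 0  ⇒  m = 13² − 2·81 = 7
m = 7 > 0,  v_rel·d = 13 > 0  ⇒  inside

inside=yes margin=7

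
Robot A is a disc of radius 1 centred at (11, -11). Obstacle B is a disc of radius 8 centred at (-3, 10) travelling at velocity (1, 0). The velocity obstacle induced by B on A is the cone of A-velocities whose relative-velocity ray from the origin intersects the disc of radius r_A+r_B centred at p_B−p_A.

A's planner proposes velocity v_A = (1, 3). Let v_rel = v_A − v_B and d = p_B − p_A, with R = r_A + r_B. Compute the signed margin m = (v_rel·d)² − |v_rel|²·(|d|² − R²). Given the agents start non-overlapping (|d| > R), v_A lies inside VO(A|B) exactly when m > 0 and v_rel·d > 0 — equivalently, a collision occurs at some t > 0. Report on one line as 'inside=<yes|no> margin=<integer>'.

d = (-14, 21),  |d|² = 637;  R = 1+8 = 9,  c = 637−9² = 556
v_rel = (0, 3),  |v_rel|² = 9;  v_rel·d = (0)·(-14) + (3)·(21) = 63
9·t² − 126·t + 556 = 0  ⇒  m = 63² − 9·556 = -1035
m = -1035 < 0,  v_rel·d = 63 > 0  ⇒  outside

inside=no margin=-1035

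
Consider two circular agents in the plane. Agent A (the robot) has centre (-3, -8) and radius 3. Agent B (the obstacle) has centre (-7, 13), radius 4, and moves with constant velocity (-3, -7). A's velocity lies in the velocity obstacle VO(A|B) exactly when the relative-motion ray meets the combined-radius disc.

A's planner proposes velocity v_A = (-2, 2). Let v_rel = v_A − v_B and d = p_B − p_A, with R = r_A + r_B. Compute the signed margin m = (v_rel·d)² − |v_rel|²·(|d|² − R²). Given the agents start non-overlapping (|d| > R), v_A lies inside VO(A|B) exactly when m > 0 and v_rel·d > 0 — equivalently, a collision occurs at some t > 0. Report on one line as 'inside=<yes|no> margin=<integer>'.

d = (-4, 21),  |d|² = 457;  R = 3+4 = 7,  c = 457−7² = 408
v_rel = (1, 9),  |v_rel|² = 82;  v_rel·d = (1)·(-4) + (9)·(21) = 185
82·t² − 370·t + 408 = 0  ⇒  m = 185² − 82·408 = 769
m = 769 > 0,  v_rel·d = 185 > 0  ⇒  inside

inside=yes margin=769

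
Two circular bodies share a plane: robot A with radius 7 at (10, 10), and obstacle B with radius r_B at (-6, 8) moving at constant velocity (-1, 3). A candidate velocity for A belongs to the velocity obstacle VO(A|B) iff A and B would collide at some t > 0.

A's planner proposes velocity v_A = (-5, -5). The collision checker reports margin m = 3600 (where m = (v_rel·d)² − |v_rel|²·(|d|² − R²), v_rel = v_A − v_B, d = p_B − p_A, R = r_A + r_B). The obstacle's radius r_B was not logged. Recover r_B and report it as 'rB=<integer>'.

m = 3600
d = (-16, -2);  v_rel = (-4, -8),  |v_rel|² = 80
v_rel×d = (-4)·(-2) − (-8)·(-16) = -120
since m = R²·80 − (-120)²:  R² = (14400 + 3600) / 80 = 225
R = √225 = 15  ⇒  r_B = 15 − 7 = 8

rB=8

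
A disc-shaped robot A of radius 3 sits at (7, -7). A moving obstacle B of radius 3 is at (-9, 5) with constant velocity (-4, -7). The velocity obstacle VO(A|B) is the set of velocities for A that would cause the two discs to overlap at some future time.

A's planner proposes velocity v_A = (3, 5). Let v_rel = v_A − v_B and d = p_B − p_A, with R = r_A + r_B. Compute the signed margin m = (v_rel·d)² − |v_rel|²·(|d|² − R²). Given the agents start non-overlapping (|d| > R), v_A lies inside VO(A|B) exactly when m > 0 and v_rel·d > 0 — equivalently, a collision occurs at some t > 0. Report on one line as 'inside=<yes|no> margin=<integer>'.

d = (-16, 12),  |d|² = 400;  R = 3+3 = 6,  c = 400−6² = 364
v_rel = (7, 12),  |v_rel|² = 193;  v_rel·d = (7)·(-16) + (12)·(12) = 32
193·t² − 64·t + 364 = 0  ⇒  m = 32² − 193·364 = -69228
m = -69228 < 0,  v_rel·d = 32 > 0  ⇒  outside

inside=no margin=-69228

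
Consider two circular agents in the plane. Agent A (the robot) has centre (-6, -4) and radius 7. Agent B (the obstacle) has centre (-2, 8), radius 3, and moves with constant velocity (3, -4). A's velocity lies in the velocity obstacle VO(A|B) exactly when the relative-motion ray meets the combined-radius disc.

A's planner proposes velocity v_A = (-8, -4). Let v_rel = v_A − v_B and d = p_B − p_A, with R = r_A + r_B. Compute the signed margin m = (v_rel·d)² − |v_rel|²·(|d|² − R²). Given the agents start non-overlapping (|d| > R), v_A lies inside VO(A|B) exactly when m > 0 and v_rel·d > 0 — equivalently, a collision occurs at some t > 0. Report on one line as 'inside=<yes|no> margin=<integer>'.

d = (4, 12),  |d|² = 160;  R = 7+3 = 10,  c = 160−10² = 60
v_rel = (-11, 0),  |v_rel|² = 121;  v_rel·d = (-11)·(4) + (0)·(12) = -44
121·t² + 88·t + 60 = 0  ⇒  m = (-44)² − 121·60 = -5324
m = -5324 < 0,  v_rel·d = -44 < 0  ⇒  outside

inside=no margin=-5324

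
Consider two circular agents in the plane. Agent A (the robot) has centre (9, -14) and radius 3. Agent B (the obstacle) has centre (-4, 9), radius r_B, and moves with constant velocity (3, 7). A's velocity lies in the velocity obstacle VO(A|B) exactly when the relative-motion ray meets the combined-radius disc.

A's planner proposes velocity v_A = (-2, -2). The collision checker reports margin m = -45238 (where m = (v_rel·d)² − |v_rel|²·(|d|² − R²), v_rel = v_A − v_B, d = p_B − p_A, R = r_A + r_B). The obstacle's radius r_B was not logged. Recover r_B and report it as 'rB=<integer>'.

m = -45238
d = (-13, 23);  v_rel = (-5, -9),  |v_rel|² = 106
v_rel×d = (-5)·(23) − (-9)·(-13) = -232
since m = R²·106 − (-232)²:  R² = (53824 + -45238) / 106 = 81
R = √81 = 9  ⇒  r_B = 9 − 3 = 6

rB=6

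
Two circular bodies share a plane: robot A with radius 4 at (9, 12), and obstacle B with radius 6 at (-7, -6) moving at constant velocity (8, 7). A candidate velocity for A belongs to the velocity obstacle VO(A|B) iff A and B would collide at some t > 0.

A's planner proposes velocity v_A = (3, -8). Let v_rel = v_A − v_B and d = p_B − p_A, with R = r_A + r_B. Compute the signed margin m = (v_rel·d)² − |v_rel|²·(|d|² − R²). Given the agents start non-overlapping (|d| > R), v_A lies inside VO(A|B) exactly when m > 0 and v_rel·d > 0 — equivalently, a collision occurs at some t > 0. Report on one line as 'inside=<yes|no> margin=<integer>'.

d = (-16, -18),  |d|² = 580;  R = 4+6 = 10,  c = 580−10² = 480
v_rel = (-5, -15),  |v_rel|² = 250;  v_rel·d = (-5)·(-16) + (-15)·(-18) = 350
250·t² − 700·t + 480 = 0  ⇒  m = 350² − 250·480 = 2500
m = 2500 > 0,  v_rel·d = 350 > 0  ⇒  inside

inside=yes margin=2500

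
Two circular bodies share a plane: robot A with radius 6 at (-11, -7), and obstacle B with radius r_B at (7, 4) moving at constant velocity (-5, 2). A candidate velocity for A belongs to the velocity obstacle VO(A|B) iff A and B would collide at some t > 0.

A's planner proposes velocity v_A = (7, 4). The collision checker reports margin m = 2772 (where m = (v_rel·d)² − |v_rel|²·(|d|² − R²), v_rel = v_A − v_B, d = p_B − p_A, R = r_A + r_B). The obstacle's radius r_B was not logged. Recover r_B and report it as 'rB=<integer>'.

m = 2772
d = (18, 11);  v_rel = (12, 2),  |v_rel|² = 148
v_rel×d = (12)·(11) − (2)·(18) = 96
since m = R²·148 − 96²:  R² = (9216 + 2772) / 148 = 81
R = √81 = 9  ⇒  r_B = 9 − 6 = 3

rB=3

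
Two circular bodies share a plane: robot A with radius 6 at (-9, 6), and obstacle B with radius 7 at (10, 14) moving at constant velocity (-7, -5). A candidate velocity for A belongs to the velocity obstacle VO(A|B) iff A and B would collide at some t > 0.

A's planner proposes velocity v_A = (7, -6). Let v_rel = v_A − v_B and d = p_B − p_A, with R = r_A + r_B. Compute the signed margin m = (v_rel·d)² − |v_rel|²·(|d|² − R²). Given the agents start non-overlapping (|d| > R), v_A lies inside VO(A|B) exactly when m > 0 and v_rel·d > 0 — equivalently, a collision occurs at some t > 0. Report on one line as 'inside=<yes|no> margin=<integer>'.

d = (19, 8),  |d|² = 425;  R = 6+7 = 13,  c = 425−13² = 256
v_rel = (14, -1),  |v_rel|² = 197;  v_rel·d = (14)·(19) + (-1)·(8) = 258
197·t² − 516·t + 256 = 0  ⇒  m = 258² − 197·256 = 16132
m = 16132 > 0,  v_rel·d = 258 > 0  ⇒  inside

inside=yes margin=16132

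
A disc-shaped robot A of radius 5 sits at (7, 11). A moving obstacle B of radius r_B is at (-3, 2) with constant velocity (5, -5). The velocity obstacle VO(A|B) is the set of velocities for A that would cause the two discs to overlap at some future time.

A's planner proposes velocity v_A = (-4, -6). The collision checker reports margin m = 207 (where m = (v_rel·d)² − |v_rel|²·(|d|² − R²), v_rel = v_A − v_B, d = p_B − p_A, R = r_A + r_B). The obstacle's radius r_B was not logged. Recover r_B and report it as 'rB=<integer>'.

m = 207
d = (-10, -9);  v_rel = (-9, -1),  |v_rel|² = 82
v_rel×d = (-9)·(-9) − (-1)·(-10) = 71
since m = R²·82 − 71²:  R² = (5041 + 207) / 82 = 64
R = √64 = 8  ⇒  r_B = 8 − 5 = 3

rB=3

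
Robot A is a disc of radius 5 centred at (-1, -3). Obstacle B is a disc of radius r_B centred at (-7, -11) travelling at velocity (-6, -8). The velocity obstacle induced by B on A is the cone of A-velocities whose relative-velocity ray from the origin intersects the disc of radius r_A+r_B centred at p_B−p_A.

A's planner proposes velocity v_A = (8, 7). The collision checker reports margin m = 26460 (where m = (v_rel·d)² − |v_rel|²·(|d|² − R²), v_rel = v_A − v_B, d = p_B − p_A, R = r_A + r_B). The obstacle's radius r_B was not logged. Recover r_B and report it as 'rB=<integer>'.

m = 26460
d = (-6, -8);  v_rel = (14, 15),  |v_rel|² = 421
v_rel×d = (14)·(-8) − (15)·(-6) = -22
since m = R²·421 − (-22)²:  R² = (484 + 26460) / 421 = 64
R = √64 = 8  ⇒  r_B = 8 − 5 = 3

rB=3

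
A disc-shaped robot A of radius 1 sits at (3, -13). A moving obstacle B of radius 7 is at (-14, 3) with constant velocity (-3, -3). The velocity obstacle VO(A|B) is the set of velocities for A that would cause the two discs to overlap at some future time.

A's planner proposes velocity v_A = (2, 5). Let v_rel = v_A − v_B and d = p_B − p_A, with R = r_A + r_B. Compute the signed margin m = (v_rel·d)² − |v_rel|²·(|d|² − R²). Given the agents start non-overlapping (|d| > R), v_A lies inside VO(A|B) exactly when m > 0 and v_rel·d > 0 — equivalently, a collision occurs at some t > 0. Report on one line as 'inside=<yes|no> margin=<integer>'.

d = (-17, 16),  |d|² = 545;  R = 1+7 = 8,  c = 545−8² = 481
v_rel = (5, 8),  |v_rel|² = 89;  v_rel·d = (5)·(-17) + (8)·(16) = 43
89·t² − 86·t + 481 = 0  ⇒  m = 43² − 89·481 = -40960
m = -40960 < 0,  v_rel·d = 43 > 0  ⇒  outside

inside=no margin=-40960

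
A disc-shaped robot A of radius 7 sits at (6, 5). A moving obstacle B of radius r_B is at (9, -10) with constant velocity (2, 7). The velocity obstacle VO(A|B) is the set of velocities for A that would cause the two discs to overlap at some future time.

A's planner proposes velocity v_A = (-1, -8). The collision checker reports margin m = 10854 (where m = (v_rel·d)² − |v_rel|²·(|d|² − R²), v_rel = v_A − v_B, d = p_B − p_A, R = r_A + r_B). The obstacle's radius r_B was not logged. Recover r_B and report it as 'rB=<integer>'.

m = 10854
d = (3, -15);  v_rel = (-3, -15),  |v_rel|² = 234
v_rel×d = (-3)·(-15) − (-15)·(3) = 90
since m = R²·234 − 90²:  R² = (8100 + 10854) / 234 = 81
R = √81 = 9  ⇒  r_B = 9 − 7 = 2

rB=2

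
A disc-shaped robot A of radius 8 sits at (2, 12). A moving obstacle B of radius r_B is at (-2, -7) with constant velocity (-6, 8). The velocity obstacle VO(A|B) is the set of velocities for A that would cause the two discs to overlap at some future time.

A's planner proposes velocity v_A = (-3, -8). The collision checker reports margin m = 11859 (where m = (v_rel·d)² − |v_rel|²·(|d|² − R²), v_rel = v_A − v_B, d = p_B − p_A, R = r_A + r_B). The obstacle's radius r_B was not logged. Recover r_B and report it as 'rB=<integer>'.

m = 11859
d = (-4, -19);  v_rel = (3, -16),  |v_rel|² = 265
v_rel×d = (3)·(-19) − (-16)·(-4) = -121
since m = R²·265 − (-121)²:  R² = (14641 + 11859) / 265 = 100
R = √100 = 10  ⇒  r_B = 10 − 8 = 2

rB=2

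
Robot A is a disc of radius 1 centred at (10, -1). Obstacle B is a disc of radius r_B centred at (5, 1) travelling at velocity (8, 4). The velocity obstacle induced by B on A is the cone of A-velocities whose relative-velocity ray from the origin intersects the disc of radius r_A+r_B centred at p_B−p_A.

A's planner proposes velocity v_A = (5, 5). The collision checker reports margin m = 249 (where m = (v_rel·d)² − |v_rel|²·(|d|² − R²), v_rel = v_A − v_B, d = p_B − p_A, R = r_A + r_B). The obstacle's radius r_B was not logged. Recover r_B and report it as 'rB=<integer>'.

m = 249
d = (-5, 2);  v_rel = (-3, 1),  |v_rel|² = 10
v_rel×d = (-3)·(2) − (1)·(-5) = -1
since m = R²·10 − (-1)²:  R² = (1 + 249) / 10 = 25
R = √25 = 5  ⇒  r_B = 5 − 1 = 4

rB=4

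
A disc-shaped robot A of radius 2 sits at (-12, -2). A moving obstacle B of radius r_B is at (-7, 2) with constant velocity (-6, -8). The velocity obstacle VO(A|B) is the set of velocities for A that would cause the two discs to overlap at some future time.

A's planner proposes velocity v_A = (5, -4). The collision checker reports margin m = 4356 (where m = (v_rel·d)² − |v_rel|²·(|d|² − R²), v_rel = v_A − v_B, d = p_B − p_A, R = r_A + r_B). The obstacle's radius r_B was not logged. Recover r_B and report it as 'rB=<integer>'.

m = 4356
d = (5, 4);  v_rel = (11, 4),  |v_rel|² = 137
v_rel×d = (11)·(4) − (4)·(5) = 24
since m = R²·137 − 24²:  R² = (576 + 4356) / 137 = 36
R = √36 = 6  ⇒  r_B = 6 − 2 = 4

rB=4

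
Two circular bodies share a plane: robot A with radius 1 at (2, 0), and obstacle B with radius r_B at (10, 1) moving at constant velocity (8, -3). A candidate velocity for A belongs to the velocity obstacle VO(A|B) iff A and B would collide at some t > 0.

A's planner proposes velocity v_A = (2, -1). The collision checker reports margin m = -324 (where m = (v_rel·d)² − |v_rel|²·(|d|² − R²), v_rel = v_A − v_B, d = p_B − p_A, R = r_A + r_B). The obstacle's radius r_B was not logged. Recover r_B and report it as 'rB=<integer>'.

m = -324
d = (8, 1);  v_rel = (-6, 2),  |v_rel|² = 40
v_rel×d = (-6)·(1) − (2)·(8) = -22
since m = R²·40 − (-22)²:  R² = (484 + -324) / 40 = 4
R = √4 = 2  ⇒  r_B = 2 − 1 = 1

rB=1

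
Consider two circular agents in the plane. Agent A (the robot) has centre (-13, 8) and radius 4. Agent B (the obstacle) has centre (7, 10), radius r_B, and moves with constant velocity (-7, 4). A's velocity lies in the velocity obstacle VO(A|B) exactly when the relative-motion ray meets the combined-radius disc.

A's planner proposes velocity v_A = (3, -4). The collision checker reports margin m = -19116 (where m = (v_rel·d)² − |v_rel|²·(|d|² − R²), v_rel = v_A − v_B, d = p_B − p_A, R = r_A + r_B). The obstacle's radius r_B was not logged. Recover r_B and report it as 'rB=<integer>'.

m = -19116
d = (20, 2);  v_rel = (10, -8),  |v_rel|² = 164
v_rel×d = (10)·(2) − (-8)·(20) = 180
since m = R²·164 − 180²:  R² = (32400 + -19116) / 164 = 81
R = √81 = 9  ⇒  r_B = 9 − 4 = 5

rB=5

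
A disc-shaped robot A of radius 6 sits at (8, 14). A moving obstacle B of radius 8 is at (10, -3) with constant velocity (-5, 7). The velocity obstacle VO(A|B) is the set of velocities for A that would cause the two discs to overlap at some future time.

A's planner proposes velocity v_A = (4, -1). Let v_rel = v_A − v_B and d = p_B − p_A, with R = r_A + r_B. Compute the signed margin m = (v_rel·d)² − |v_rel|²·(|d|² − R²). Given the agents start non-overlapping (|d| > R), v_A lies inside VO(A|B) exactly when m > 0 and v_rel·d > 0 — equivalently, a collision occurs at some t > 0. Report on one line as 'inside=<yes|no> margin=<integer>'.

d = (2, -17),  |d|² = 293;  R = 6+8 = 14,  c = 293−14² = 97
v_rel = (9, -8),  |v_rel|² = 145;  v_rel·d = (9)·(2) + (-8)·(-17) = 154
145·t² − 308·t + 97 = 0  ⇒  m = 154² − 145·97 = 9651
m = 9651 > 0,  v_rel·d = 154 > 0  ⇒  inside

inside=yes margin=9651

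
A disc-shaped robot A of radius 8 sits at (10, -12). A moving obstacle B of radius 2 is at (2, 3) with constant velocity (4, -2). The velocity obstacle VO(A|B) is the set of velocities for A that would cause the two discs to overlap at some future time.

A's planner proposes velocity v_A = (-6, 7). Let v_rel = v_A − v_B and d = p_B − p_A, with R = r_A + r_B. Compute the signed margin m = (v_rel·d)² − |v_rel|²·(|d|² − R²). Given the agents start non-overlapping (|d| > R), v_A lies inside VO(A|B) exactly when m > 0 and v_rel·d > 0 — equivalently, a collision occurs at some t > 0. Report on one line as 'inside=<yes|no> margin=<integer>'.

d = (-8, 15),  |d|² = 289;  R = 8+2 = 10,  c = 289−10² = 189
v_rel = (-10, 9),  |v_rel|² = 181;  v_rel·d = (-10)·(-8) + (9)·(15) = 215
181·t² − 430·t + 189 = 0  ⇒  m = 215² − 181·189 = 12016
m = 12016 > 0,  v_rel·d = 215 > 0  ⇒  inside

inside=yes margin=12016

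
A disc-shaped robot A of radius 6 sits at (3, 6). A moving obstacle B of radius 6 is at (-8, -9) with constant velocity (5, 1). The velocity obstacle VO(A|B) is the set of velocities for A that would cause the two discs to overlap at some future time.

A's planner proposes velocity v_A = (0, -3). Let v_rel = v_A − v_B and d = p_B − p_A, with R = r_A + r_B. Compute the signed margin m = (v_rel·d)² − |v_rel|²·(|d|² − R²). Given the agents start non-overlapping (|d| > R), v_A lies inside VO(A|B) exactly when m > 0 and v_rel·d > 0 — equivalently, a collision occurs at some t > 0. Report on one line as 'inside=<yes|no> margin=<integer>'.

d = (-11, -15),  |d|² = 346;  R = 6+6 = 12,  c = 346−12² = 202
v_rel = (-5, -4),  |v_rel|² = 41;  v_rel·d = (-5)·(-11) + (-4)·(-15) = 115
41·t² − 230·t + 202 = 0  ⇒  m = 115² − 41·202 = 4943
m = 4943 > 0,  v_rel·d = 115 > 0  ⇒  inside

inside=yes margin=4943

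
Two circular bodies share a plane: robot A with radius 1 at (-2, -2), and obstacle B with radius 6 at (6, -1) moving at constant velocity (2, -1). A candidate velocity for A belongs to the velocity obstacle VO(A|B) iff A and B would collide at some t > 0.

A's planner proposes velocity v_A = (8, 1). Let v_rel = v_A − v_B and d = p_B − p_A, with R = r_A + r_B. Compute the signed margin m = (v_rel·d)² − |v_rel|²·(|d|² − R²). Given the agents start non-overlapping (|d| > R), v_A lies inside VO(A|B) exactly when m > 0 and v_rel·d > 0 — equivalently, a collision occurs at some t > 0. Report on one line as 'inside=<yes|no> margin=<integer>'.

d = (8, 1),  |d|² = 65;  R = 1+6 = 7,  c = 65−7² = 16
v_rel = (6, 2),  |v_rel|² = 40;  v_rel·d = (6)·(8) + (2)·(1) = 50
40·t² − 100·t + 16 = 0  ⇒  m = 50² − 40·16 = 1860
m = 1860 > 0,  v_rel·d = 50 > 0  ⇒  inside

inside=yes margin=1860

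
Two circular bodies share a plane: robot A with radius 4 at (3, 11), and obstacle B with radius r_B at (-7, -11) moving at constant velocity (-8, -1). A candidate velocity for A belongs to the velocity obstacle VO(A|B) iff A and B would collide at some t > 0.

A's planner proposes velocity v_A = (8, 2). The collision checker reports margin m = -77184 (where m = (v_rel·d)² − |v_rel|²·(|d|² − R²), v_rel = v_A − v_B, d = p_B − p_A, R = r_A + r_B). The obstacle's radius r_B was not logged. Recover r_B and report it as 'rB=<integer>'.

m = -77184
d = (-10, -22);  v_rel = (16, 3),  |v_rel|² = 265
v_rel×d = (16)·(-22) − (3)·(-10) = -322
since m = R²·265 − (-322)²:  R² = (103684 + -77184) / 265 = 100
R = √100 = 10  ⇒  r_B = 10 − 4 = 6

rB=6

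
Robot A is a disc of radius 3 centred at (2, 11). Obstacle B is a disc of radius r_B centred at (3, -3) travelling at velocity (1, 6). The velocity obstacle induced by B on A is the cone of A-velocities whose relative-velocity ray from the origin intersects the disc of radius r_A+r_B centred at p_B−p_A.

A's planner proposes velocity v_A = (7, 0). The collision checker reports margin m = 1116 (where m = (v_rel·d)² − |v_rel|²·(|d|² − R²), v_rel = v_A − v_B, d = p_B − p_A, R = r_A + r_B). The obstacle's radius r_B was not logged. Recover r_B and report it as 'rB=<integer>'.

m = 1116
d = (1, -14);  v_rel = (6, -6),  |v_rel|² = 72
v_rel×d = (6)·(-14) − (-6)·(1) = -78
since m = R²·72 − (-78)²:  R² = (6084 + 1116) / 72 = 100
R = √100 = 10  ⇒  r_B = 10 − 3 = 7

rB=7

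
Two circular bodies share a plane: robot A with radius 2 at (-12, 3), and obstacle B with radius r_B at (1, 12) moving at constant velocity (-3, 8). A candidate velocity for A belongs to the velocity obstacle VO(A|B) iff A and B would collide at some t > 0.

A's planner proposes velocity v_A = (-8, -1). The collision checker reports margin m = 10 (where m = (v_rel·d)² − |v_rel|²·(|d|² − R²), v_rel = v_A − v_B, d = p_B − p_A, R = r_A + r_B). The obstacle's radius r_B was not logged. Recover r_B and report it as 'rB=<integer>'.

m = 10
d = (13, 9);  v_rel = (-5, -9),  |v_rel|² = 106
v_rel×d = (-5)·(9) − (-9)·(13) = 72
since m = R²·106 − 72²:  R² = (5184 + 10) / 106 = 49
R = √49 = 7  ⇒  r_B = 7 − 2 = 5

rB=5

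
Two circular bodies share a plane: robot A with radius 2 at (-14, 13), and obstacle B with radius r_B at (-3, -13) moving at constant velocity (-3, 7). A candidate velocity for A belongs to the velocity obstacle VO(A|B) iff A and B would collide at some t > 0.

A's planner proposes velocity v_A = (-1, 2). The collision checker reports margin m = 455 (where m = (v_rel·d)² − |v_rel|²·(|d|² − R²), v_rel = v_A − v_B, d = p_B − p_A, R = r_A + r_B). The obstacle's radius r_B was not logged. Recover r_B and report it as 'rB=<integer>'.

m = 455
d = (11, -26);  v_rel = (2, -5),  |v_rel|² = 29
v_rel×d = (2)·(-26) − (-5)·(11) = 3
since m = R²·29 − 3²:  R² = (9 + 455) / 29 = 16
R = √16 = 4  ⇒  r_B = 4 − 2 = 2

rB=2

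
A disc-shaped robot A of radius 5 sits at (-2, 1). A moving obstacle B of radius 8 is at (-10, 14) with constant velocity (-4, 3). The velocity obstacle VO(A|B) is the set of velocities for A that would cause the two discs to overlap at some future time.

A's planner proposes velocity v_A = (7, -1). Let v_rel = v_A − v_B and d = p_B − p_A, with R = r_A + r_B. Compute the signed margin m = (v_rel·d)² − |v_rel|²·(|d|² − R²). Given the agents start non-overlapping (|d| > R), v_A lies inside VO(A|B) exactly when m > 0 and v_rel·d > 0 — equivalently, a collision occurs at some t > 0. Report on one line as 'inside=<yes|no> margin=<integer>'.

d = (-8, 13),  |d|² = 233;  R = 5+8 = 13,  c = 233−13² = 64
v_rel = (11, -4),  |v_rel|² = 137;  v_rel·d = (11)·(-8) + (-4)·(13) = -140
137·t² + 280·t + 64 = 0  ⇒  m = (-140)² − 137·64 = 10832
m = 10832 > 0,  v_rel·d = -140 < 0  ⇒  outside

inside=no margin=10832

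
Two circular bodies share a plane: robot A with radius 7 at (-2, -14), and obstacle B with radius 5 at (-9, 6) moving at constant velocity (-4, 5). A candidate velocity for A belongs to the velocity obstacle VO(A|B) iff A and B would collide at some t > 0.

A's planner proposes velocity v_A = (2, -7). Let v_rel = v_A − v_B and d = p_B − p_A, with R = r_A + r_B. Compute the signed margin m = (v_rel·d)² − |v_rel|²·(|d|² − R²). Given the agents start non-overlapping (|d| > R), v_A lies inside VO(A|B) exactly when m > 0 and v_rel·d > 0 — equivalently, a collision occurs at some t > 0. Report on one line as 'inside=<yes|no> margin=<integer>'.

d = (-7, 20),  |d|² = 449;  R = 7+5 = 12,  c = 449−12² = 305
v_rel = (6, -12),  |v_rel|² = 180;  v_rel·d = (6)·(-7) + (-12)·(20) = -282
180·t² + 564·t + 305 = 0  ⇒  m = (-282)² − 180·305 = 24624
m = 24624 > 0,  v_rel·d = -282 < 0  ⇒  outside

inside=no margin=24624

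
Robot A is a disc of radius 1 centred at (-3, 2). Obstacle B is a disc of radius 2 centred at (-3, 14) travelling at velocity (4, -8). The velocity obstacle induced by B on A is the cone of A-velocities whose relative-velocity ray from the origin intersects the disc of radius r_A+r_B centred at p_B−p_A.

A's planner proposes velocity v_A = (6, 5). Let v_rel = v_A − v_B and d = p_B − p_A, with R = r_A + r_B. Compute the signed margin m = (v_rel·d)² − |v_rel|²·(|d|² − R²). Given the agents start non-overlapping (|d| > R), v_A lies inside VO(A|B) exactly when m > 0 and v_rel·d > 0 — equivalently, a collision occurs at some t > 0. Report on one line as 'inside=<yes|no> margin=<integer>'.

d = (0, 12),  |d|² = 144;  R = 1+2 = 3,  c = 144−3² = 135
v_rel = (2, 13),  |v_rel|² = 173;  v_rel·d = (2)·(0) + (13)·(12) = 156
173·t² − 312·t + 135 = 0  ⇒  m = 156² − 173·135 = 981
m = 981 > 0,  v_rel·d = 156 > 0  ⇒  inside

inside=yes margin=981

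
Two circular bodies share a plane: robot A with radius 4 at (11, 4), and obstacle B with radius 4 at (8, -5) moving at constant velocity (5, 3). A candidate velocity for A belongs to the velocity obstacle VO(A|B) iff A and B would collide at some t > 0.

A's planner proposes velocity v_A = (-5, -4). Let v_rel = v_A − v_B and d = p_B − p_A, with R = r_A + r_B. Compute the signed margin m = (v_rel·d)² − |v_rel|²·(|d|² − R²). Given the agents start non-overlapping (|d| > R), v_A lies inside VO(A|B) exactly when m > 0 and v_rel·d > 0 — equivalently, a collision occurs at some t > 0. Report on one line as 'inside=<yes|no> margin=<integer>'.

d = (-3, -9),  |d|² = 90;  R = 4+4 = 8,  c = 90−8² = 26
v_rel = (-10, -7),  |v_rel|² = 149;  v_rel·d = (-10)·(-3) + (-7)·(-9) = 93
149·t² − 186·t + 26 = 0  ⇒  m = 93² − 149·26 = 4775
m = 4775 > 0,  v_rel·d = 93 > 0  ⇒  inside

inside=yes margin=4775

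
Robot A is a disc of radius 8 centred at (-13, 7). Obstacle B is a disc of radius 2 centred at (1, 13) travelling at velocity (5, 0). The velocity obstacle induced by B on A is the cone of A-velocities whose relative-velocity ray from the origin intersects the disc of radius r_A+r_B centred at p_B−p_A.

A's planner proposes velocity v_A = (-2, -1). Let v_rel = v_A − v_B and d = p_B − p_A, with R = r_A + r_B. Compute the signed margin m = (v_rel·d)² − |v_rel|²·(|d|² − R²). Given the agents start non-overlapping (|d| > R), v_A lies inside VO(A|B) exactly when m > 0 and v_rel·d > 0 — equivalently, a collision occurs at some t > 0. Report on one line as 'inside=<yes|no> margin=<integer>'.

d = (14, 6),  |d|² = 232;  R = 8+2 = 10,  c = 232−10² = 132
v_rel = (-7, -1),  |v_rel|² = 50;  v_rel·d = (-7)·(14) + (-1)·(6) = -104
50·t² + 208·t + 132 = 0  ⇒  m = (-104)² − 50·132 = 4216
m = 4216 > 0,  v_rel·d = -104 < 0  ⇒  outside

inside=no margin=4216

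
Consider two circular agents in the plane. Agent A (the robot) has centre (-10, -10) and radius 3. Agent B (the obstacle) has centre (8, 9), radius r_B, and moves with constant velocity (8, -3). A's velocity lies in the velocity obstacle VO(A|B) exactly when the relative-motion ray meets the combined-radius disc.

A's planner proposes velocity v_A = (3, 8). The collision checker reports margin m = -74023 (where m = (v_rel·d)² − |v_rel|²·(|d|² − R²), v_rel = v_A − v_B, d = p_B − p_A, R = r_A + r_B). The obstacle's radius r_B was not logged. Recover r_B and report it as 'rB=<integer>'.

m = -74023
d = (18, 19);  v_rel = (-5, 11),  |v_rel|² = 146
v_rel×d = (-5)·(19) − (11)·(18) = -293
since m = R²·146 − (-293)²:  R² = (85849 + -74023) / 146 = 81
R = √81 = 9  ⇒  r_B = 9 − 3 = 6

rB=6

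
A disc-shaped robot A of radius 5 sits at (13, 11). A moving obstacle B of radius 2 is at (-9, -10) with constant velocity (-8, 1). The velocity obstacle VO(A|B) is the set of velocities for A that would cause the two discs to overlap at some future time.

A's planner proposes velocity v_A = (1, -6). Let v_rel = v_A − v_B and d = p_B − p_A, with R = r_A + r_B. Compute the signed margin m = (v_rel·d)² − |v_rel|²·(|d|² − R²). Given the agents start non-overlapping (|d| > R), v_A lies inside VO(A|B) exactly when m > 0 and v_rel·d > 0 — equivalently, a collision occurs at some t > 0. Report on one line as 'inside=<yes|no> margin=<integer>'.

d = (-22, -21),  |d|² = 925;  R = 5+2 = 7,  c = 925−7² = 876
v_rel = (9, -7),  |v_rel|² = 130;  v_rel·d = (9)·(-22) + (-7)·(-21) = -51
130·t² + 102·t + 876 = 0  ⇒  m = (-51)² − 130·876 = -111279
m = -111279 < 0,  v_rel·d = -51 < 0  ⇒  outside

inside=no margin=-111279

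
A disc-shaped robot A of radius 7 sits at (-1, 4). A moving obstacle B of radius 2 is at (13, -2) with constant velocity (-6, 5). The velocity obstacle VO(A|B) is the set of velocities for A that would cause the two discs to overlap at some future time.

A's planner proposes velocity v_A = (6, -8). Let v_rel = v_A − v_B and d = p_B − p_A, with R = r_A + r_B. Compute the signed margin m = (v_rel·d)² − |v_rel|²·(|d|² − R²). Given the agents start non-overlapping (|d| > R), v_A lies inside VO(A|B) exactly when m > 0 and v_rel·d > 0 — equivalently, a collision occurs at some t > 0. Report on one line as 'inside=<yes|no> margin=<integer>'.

d = (14, -6),  |d|² = 232;  R = 7+2 = 9,  c = 232−9² = 151
v_rel = (12, -13),  |v_rel|² = 313;  v_rel·d = (12)·(14) + (-13)·(-6) = 246
313·t² − 492·t + 151 = 0  ⇒  m = 246² − 313·151 = 13253
m = 13253 > 0,  v_rel·d = 246 > 0  ⇒  inside

inside=yes margin=13253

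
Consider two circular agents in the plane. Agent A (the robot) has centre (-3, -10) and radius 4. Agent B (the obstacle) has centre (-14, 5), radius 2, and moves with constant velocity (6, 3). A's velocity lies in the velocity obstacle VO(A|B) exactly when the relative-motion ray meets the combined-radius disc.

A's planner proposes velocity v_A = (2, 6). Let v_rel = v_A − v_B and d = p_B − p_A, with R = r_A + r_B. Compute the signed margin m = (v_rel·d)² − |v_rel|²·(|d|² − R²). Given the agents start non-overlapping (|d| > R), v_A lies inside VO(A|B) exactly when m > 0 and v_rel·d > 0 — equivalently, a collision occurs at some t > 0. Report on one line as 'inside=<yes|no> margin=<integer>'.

d = (-11, 15),  |d|² = 346;  R = 4+2 = 6,  c = 346−6² = 310
v_rel = (-4, 3),  |v_rel|² = 25;  v_rel·d = (-4)·(-11) + (3)·(15) = 89
25·t² − 178·t + 310 = 0  ⇒  m = 89² − 25·310 = 171
m = 171 > 0,  v_rel·d = 89 > 0  ⇒  inside

inside=yes margin=171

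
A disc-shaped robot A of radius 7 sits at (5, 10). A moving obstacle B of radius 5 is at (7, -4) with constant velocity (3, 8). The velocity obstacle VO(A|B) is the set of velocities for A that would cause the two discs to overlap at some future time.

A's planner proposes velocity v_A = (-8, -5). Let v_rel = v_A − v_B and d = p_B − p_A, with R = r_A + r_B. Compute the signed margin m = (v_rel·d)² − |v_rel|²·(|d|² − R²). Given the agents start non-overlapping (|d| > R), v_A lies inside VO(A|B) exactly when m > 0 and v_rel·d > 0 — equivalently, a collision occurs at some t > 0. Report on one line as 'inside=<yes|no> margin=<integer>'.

d = (2, -14),  |d|² = 200;  R = 7+5 = 12,  c = 200−12² = 56
v_rel = (-11, -13),  |v_rel|² = 290;  v_rel·d = (-11)·(2) + (-13)·(-14) = 160
290·t² − 320·t + 56 = 0  ⇒  m = 160² − 290·56 = 9360
m = 9360 > 0,  v_rel·d = 160 > 0  ⇒  inside

inside=yes margin=9360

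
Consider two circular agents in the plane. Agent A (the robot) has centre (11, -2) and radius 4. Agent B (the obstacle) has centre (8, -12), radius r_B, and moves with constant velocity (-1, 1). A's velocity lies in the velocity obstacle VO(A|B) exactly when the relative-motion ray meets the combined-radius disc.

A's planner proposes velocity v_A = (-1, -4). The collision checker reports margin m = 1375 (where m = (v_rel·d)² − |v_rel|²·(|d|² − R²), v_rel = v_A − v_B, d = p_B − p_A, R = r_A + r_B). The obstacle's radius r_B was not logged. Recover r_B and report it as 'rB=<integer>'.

m = 1375
d = (-3, -10);  v_rel = (0, -5),  |v_rel|² = 25
v_rel×d = (0)·(-10) − (-5)·(-3) = -15
since m = R²·25 − (-15)²:  R² = (225 + 1375) / 25 = 64
R = √64 = 8  ⇒  r_B = 8 − 4 = 4

rB=4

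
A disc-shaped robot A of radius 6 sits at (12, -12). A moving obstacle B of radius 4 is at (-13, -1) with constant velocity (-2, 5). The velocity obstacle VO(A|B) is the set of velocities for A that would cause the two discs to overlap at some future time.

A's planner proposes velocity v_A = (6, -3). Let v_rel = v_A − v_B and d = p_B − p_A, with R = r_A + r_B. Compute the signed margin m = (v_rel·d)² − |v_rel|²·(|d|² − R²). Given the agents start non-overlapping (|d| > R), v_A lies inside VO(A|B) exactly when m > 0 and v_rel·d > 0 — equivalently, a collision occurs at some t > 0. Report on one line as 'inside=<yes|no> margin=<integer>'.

d = (-25, 11),  |d|² = 746;  R = 6+4 = 10,  c = 746−10² = 646
v_rel = (8, -8),  |v_rel|² = 128;  v_rel·d = (8)·(-25) + (-8)·(11) = -288
128·t² + 576·t + 646 = 0  ⇒  m = (-288)² − 128·646 = 256
m = 256 > 0,  v_rel·d = -288 < 0  ⇒  outside

inside=no margin=256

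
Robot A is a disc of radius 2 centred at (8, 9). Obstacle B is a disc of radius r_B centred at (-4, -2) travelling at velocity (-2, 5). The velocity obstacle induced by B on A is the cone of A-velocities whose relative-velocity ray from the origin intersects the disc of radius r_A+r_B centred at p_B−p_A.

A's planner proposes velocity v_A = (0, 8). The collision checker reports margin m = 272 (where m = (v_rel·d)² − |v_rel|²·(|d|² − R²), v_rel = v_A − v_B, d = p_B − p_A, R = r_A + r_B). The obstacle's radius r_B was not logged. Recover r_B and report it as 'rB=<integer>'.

m = 272
d = (-12, -11);  v_rel = (2, 3),  |v_rel|² = 13
v_rel×d = (2)·(-11) − (3)·(-12) = 14
since m = R²·13 − 14²:  R² = (196 + 272) / 13 = 36
R = √36 = 6  ⇒  r_B = 6 − 2 = 4

rB=4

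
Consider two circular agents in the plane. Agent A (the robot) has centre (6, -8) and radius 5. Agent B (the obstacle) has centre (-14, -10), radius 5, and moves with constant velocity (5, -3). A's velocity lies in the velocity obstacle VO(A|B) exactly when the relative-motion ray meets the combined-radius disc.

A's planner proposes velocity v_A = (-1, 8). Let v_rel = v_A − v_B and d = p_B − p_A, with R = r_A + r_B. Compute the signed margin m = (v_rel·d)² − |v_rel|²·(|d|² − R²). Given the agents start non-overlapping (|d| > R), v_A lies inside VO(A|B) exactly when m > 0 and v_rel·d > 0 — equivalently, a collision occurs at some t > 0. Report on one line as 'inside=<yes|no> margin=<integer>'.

d = (-20, -2),  |d|² = 404;  R = 5+5 = 10,  c = 404−10² = 304
v_rel = (-6, 11),  |v_rel|² = 157;  v_rel·d = (-6)·(-20) + (11)·(-2) = 98
157·t² − 196·t + 304 = 0  ⇒  m = 98² − 157·304 = -38124
m = -38124 < 0,  v_rel·d = 98 > 0  ⇒  outside

inside=no margin=-38124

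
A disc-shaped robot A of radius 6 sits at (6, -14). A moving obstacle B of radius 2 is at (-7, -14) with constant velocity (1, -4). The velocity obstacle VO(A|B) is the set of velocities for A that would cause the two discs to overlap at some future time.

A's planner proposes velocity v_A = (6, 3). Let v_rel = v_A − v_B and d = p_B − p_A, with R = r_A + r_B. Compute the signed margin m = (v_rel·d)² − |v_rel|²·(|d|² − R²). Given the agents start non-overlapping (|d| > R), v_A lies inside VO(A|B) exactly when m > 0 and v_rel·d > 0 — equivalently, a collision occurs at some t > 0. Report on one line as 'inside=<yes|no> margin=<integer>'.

d = (-13, 0),  |d|² = 169;  R = 6+2 = 8,  c = 169−8² = 105
v_rel = (5, 7),  |v_rel|² = 74;  v_rel·d = (5)·(-13) + (7)·(0) = -65
74·t² + 130·t + 105 = 0  ⇒  m = (-65)² − 74·105 = -3545
m = -3545 < 0,  v_rel·d = -65 < 0  ⇒  outside

inside=no margin=-3545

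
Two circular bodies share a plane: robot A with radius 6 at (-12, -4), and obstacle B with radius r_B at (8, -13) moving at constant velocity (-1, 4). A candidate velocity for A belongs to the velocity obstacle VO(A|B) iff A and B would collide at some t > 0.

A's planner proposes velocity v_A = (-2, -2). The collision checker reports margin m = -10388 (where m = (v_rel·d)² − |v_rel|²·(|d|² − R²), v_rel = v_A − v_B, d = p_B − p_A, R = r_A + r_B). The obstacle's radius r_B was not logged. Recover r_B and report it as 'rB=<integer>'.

m = -10388
d = (20, -9);  v_rel = (-1, -6),  |v_rel|² = 37
v_rel×d = (-1)·(-9) − (-6)·(20) = 129
since m = R²·37 − 129²:  R² = (16641 + -10388) / 37 = 169
R = √169 = 13  ⇒  r_B = 13 − 6 = 7

rB=7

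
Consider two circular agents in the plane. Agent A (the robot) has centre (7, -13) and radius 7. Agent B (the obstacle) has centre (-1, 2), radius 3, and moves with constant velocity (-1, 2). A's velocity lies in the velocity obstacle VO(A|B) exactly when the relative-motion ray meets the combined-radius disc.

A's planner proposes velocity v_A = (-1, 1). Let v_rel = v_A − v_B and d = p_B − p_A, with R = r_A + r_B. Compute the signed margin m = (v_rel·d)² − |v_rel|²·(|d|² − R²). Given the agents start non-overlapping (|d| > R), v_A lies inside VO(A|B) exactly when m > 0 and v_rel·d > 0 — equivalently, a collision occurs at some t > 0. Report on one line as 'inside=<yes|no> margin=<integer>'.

d = (-8, 15),  |d|² = 289;  R = 7+3 = 10,  c = 289−10² = 189
v_rel = (0, -1),  |v_rel|² = 1;  v_rel·d = (0)·(-8) + (-1)·(15) = -15
1·t² + 30·t + 189 = 0  ⇒  m = (-15)² − 1·189 = 36
m = 36 > 0,  v_rel·d = -15 < 0  ⇒  outside

inside=no margin=36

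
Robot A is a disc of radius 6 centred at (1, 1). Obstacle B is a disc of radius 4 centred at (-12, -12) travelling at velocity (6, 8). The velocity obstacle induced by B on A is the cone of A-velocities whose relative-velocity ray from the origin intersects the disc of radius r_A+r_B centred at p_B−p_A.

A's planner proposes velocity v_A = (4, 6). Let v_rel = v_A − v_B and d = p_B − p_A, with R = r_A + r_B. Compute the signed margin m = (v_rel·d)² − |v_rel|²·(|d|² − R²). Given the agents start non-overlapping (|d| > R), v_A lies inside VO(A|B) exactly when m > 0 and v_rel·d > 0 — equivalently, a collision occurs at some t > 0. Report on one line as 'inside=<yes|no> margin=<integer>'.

d = (-13, -13),  |d|² = 338;  R = 6+4 = 10,  c = 338−10² = 238
v_rel = (-2, -2),  |v_rel|² = 8;  v_rel·d = (-2)·(-13) + (-2)·(-13) = 52
8·t² − 104·t + 238 = 0  ⇒  m = 52² − 8·238 = 800
m = 800 > 0,  v_rel·d = 52 > 0  ⇒  inside

inside=yes margin=800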